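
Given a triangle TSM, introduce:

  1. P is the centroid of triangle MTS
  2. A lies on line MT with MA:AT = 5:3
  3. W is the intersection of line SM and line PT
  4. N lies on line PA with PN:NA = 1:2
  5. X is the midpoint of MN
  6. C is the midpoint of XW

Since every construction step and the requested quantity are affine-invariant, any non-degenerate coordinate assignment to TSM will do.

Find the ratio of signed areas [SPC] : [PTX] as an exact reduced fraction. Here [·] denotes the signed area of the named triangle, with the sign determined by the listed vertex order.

Work in coordinates with T = (0, 0), S = (1, 0), M = (0, 1).
1. P is the centroid of triangle MTS ⇒ P = (1/3, 1/3)
2. A lies on line MT with MA:AT = 5:3 ⇒ A = (0, 3/8)
3. W is the intersection of line SM and line PT ⇒ W = (1/2, 1/2)
4. N lies on line PA with PN:NA = 1:2 ⇒ N = (2/9, 25/72)
5. X is the midpoint of MN ⇒ X = (1/9, 97/144)
6. C is the midpoint of XW ⇒ C = (11/36, 169/288)
2·[SPC] = -23/144, 2·[PTX] = -3/16
[SPC]:[PTX] = -23/144:-3/16 = 23/27

[SPC]:[PTX] = 23/27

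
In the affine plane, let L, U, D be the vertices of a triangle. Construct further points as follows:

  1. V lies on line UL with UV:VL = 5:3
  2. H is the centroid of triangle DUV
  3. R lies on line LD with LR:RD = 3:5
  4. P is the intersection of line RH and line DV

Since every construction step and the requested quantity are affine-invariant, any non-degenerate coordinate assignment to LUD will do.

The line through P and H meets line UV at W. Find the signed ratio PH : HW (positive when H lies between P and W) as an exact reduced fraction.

PH:HW = 1/17

Work in coordinates with L = (0, 0), U = (1, 0), D = (0, 1).
1. V lies on line UL with UV:VL = 5:3 ⇒ V = (3/8, 0)
2. H is the centroid of triangle DUV ⇒ H = (11/24, 1/3)
3. R lies on line LD with LR:RD = 3:5 ⇒ R = (0, 3/8)
4. P is the intersection of line RH and line DV ⇒ P = (33/136, 6/17)
line PH meets UV at W = (33/8, 0)
H = P + t·(W−P) with t = 1/18, so PH:HW = 1/18:17/18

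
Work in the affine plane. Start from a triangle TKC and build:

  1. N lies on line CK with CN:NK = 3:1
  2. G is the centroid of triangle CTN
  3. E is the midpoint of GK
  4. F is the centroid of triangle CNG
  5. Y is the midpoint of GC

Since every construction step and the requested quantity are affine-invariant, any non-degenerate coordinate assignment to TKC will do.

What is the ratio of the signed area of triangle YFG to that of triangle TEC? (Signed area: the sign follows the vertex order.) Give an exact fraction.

Set T = (0, 0), K = (1, 0), C = (0, 1); any affine frame gives the same invariant.
1. N lies on line CK with CN:NK = 3:1 ⇒ N = (3/4, 1/4)
2. G is the centroid of triangle CTN ⇒ G = (1/4, 5/12)
3. E is the midpoint of GK ⇒ E = (5/8, 5/24)
4. F is the centroid of triangle CNG ⇒ F = (1/3, 5/9)
5. Y is the midpoint of GC ⇒ Y = (1/8, 17/24)
2·[YFG] = -1/24, 2·[TEC] = 5/8
[YFG]:[TEC] = -1/24:5/8 = -1/15

[YFG]:[TEC] = -1/15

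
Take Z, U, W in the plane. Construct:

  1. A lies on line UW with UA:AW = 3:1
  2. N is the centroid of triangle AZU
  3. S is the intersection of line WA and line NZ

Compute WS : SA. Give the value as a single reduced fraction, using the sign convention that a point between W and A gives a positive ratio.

Work in coordinates with Z = (0, 0), U = (1, 0), W = (0, 1).
1. A lies on line UW with UA:AW = 3:1 ⇒ A = (1/4, 3/4)
2. N is the centroid of triangle AZU ⇒ N = (5/12, 1/4)
3. S is the intersection of line WA and line NZ ⇒ S = (5/8, 3/8)
S = W + t·(A−W) with t = 5/2, so WS:SA = t:(1−t) = 5/2:-3/2

WS:SA = -5/3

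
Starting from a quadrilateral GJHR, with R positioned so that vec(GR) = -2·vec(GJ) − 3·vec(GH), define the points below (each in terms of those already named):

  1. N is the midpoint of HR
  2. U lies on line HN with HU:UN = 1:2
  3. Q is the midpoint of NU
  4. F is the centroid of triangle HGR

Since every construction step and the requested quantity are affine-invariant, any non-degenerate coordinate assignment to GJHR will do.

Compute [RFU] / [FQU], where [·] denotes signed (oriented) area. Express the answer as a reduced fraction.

Assign G = (0, 0), J = (1, 0), H = (0, 1), R = (-2, -3) — the answer is frame-independent, so this choice is without loss of generality.
1. N is the midpoint of HR ⇒ N = (-1, -1)
2. U lies on line HN with HU:UN = 1:2 ⇒ U = (-1/3, 1/3)
3. Q is the midpoint of NU ⇒ Q = (-2/3, -1/3)
4. F is the centroid of triangle HGR ⇒ F = (-2/3, -2/3)
2·[RFU] = 5/9, 2·[FQU] = -1/9
[RFU]:[FQU] = 5/9:-1/9 = -5

[RFU]:[FQU] = -5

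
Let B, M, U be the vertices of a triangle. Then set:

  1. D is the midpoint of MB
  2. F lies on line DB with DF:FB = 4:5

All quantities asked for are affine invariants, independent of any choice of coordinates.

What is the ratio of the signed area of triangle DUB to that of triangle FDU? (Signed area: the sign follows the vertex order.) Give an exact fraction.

Assign B = (0, 0), M = (1, 0), U = (0, 1) — the answer is frame-independent, so this choice is without loss of generality.
1. D is the midpoint of MB ⇒ D = (1/2, 0)
2. F lies on line DB with DF:FB = 4:5 ⇒ F = (5/18, 0)
2·[DUB] = 1/2, 2·[FDU] = 2/9
[DUB]:[FDU] = 1/2:2/9 = 9/4

[DUB]:[FDU] = 9/4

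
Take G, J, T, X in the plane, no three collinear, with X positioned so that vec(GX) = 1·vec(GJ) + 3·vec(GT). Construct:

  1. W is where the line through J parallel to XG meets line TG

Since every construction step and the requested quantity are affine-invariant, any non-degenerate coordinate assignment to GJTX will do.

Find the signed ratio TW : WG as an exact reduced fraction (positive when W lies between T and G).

Choose coordinates G = (0, 0), J = (1, 0), T = (0, 1), X = (1, 3).
1. W is where the line through J parallel to XG meets line TG ⇒ W = (0, -3)
W = T + t·(G−T) with t = 4, so TW:WG = t:(1−t) = 4:-3

TW:WG = -4/3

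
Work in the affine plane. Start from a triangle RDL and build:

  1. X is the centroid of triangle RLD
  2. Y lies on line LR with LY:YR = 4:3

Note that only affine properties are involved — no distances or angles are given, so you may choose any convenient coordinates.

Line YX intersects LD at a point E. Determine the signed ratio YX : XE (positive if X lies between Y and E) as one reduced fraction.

YX:XE = 5/7

Assign R = (0, 0), D = (1, 0), L = (0, 1) — the answer is frame-independent, so this choice is without loss of generality.
1. X is the centroid of triangle RLD ⇒ X = (1/3, 1/3)
2. Y lies on line LR with LY:YR = 4:3 ⇒ Y = (0, 3/7)
line YX meets LD at E = (4/5, 1/5)
X = Y + t·(E−Y) with t = 5/12, so YX:XE = 5/12:7/12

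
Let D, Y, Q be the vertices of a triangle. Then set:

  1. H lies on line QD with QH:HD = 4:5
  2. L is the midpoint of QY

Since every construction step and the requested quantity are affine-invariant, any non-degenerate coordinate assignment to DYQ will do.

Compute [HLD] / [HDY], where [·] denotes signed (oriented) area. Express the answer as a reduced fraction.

Choose coordinates D = (0, 0), Y = (1, 0), Q = (0, 1).
1. H lies on line QD with QH:HD = 4:5 ⇒ H = (0, 5/9)
2. L is the midpoint of QY ⇒ L = (1/2, 1/2)
2·[HLD] = -5/18, 2·[HDY] = 5/9
[HLD]:[HDY] = -5/18:5/9 = -1/2

[HLD]:[HDY] = -1/2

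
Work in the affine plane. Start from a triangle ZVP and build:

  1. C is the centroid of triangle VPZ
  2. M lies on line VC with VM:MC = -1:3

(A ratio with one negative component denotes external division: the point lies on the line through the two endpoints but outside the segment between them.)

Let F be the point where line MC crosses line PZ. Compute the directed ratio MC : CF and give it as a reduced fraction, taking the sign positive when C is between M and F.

Work in coordinates with Z = (0, 0), V = (1, 0), P = (0, 1).
1. C is the centroid of triangle VPZ ⇒ C = (1/3, 1/3)
2. M lies on line VC with VM:MC = -1:3 ⇒ M = (4/3, -1/6)
line MC meets PZ at F = (0, 1/2)
C = M + t·(F−M) with t = 3/4, so MC:CF = 3/4:1/4

MC:CF = 3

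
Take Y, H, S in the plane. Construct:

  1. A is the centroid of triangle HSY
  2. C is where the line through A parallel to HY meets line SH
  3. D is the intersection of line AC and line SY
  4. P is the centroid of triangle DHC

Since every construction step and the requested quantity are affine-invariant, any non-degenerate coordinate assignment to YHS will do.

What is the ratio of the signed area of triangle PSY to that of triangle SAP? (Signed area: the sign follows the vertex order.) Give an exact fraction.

Set Y = (0, 0), H = (1, 0), S = (0, 1); any affine frame gives the same invariant.
1. A is the centroid of triangle HSY ⇒ A = (1/3, 1/3)
2. C is where the line through A parallel to HY meets line SH ⇒ C = (2/3, 1/3)
3. D is the intersection of line AC and line SY ⇒ D = (0, 1/3)
4. P is the centroid of triangle DHC ⇒ P = (5/9, 2/9)
2·[PSY] = 5/9, 2·[SAP] = 1/9
[PSY]:[SAP] = 5/9:1/9 = 5

[PSY]:[SAP] = 5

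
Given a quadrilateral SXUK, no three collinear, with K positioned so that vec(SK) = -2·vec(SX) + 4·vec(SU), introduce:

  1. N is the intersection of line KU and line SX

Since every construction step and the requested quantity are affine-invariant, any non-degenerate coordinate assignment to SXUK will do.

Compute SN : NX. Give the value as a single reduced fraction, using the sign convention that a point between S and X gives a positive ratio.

Work in coordinates with S = (0, 0), X = (1, 0), U = (0, 1), K = (-2, 4).
1. N is the intersection of line KU and line SX ⇒ N = (2/3, 0)
N = S + t·(X−S) with t = 2/3, so SN:NX = t:(1−t) = 2/3:1/3

SN:NX = 2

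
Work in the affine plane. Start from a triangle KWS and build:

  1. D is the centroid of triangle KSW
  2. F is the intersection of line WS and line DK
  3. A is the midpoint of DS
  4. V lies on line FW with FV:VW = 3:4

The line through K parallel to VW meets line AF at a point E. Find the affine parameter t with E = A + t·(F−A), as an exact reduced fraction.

Set K = (0, 0), W = (1, 0), S = (0, 1); any affine frame gives the same invariant.
1. D is the centroid of triangle KSW ⇒ D = (1/3, 1/3)
2. F is the intersection of line WS and line DK ⇒ F = (1/2, 1/2)
3. A is the midpoint of DS ⇒ A = (1/6, 2/3)
4. V lies on line FW with FV:VW = 3:4 ⇒ V = (5/7, 2/7)
through K parallel to VW: direction (2/7, -2/7); meets AF at E = (-3/2, 3/2)
E = A + t·(F−A) with t = -5

t = -5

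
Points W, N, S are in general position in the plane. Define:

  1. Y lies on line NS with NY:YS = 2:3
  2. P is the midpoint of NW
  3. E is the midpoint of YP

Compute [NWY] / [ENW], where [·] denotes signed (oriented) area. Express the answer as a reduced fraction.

Assign W = (0, 0), N = (1, 0), S = (0, 1) — the answer is frame-independent, so this choice is without loss of generality.
1. Y lies on line NS with NY:YS = 2:3 ⇒ Y = (3/5, 2/5)
2. P is the midpoint of NW ⇒ P = (1/2, 0)
3. E is the midpoint of YP ⇒ E = (11/20, 1/5)
2·[NWY] = -2/5, 2·[ENW] = -1/5
[NWY]:[ENW] = -2/5:-1/5 = 2

[NWY]:[ENW] = 2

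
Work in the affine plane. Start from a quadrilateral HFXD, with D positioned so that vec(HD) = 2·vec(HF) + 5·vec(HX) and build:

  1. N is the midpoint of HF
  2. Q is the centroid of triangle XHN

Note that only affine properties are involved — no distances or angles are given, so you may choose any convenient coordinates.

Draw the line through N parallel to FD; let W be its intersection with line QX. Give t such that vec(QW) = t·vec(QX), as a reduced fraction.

Work in coordinates with H = (0, 0), F = (1, 0), X = (0, 1), D = (2, 5).
1. N is the midpoint of HF ⇒ N = (1/2, 0)
2. Q is the centroid of triangle XHN ⇒ Q = (1/6, 1/3)
through N parallel to FD: direction (1, 5); meets QX at W = (7/18, -5/9)
W = Q + t·(X−Q) with t = -4/3

t = -4/3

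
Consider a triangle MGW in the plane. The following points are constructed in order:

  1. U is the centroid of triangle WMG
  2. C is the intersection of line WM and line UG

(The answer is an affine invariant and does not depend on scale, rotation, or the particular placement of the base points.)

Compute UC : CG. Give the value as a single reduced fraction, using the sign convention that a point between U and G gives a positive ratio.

Set M = (0, 0), G = (1, 0), W = (0, 1); any affine frame gives the same invariant.
1. U is the centroid of triangle WMG ⇒ U = (1/3, 1/3)
2. C is the intersection of line WM and line UG ⇒ C = (0, 1/2)
C = U + t·(G−U) with t = -1/2, so UC:CG = t:(1−t) = -1/2:3/2

UC:CG = -1/3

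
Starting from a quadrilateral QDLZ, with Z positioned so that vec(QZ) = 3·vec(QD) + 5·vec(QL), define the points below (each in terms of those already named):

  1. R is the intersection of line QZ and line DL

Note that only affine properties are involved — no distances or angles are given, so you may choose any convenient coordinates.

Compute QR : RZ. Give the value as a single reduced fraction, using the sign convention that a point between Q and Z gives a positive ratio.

Set Q = (0, 0), D = (1, 0), L = (0, 1), Z = (3, 5); any affine frame gives the same invariant.
1. R is the intersection of line QZ and line DL ⇒ R = (3/8, 5/8)
R = Q + t·(Z−Q) with t = 1/8, so QR:RZ = t:(1−t) = 1/8:7/8

QR:RZ = 1/7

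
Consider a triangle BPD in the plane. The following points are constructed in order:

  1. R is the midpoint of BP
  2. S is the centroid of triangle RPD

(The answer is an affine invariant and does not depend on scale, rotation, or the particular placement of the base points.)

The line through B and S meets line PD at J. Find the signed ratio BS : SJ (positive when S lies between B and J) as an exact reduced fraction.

Choose coordinates B = (0, 0), P = (1, 0), D = (0, 1).
1. R is the midpoint of BP ⇒ R = (1/2, 0)
2. S is the centroid of triangle RPD ⇒ S = (1/2, 1/3)
line BS meets PD at J = (3/5, 2/5)
S = B + t·(J−B) with t = 5/6, so BS:SJ = 5/6:1/6

BS:SJ = 5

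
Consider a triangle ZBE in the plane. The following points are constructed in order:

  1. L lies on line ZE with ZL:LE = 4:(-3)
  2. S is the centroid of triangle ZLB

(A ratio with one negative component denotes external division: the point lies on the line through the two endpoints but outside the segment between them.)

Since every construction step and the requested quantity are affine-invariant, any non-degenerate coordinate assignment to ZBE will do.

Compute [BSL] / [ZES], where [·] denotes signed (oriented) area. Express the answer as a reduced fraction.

Choose coordinates Z = (0, 0), B = (1, 0), E = (0, 1).
1. L lies on line ZE with ZL:LE = 4:(-3) ⇒ L = (0, 4)
2. S is the centroid of triangle ZLB ⇒ S = (1/3, 4/3)
2·[BSL] = -4/3, 2·[ZES] = -1/3
[BSL]:[ZES] = -4/3:-1/3 = 4

[BSL]:[ZES] = 4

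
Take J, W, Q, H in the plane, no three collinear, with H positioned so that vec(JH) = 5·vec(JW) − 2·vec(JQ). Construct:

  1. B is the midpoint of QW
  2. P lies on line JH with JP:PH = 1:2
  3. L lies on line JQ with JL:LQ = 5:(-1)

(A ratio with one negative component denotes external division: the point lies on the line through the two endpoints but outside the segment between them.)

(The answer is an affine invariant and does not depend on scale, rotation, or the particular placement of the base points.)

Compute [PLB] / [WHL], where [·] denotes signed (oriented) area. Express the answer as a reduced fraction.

[PLB]:[WHL] = 7/72

Work in coordinates with J = (0, 0), W = (1, 0), Q = (0, 1), H = (5, -2).
1. B is the midpoint of QW ⇒ B = (1/2, 1/2)
2. P lies on line JH with JP:PH = 1:2 ⇒ P = (5/3, -2/3)
3. L lies on line JQ with JL:LQ = 5:(-1) ⇒ L = (0, 5/4)
2·[PLB] = 7/24, 2·[WHL] = 3
[PLB]:[WHL] = 7/24:3 = 7/72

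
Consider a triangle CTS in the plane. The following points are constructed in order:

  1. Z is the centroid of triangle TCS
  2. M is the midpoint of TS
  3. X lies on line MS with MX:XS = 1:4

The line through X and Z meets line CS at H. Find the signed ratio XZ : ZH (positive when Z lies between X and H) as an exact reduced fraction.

XZ:ZH = 1/5

Choose coordinates C = (0, 0), T = (1, 0), S = (0, 1).
1. Z is the centroid of triangle TCS ⇒ Z = (1/3, 1/3)
2. M is the midpoint of TS ⇒ M = (1/2, 1/2)
3. X lies on line MS with MX:XS = 1:4 ⇒ X = (2/5, 3/5)
line XZ meets CS at H = (0, -1)
Z = X + t·(H−X) with t = 1/6, so XZ:ZH = 1/6:5/6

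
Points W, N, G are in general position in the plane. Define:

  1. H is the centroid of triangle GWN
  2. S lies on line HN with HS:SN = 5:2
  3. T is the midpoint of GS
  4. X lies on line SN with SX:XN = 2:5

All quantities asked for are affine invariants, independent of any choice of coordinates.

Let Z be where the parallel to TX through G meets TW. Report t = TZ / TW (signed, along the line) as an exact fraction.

t = -4/131

Work in coordinates with W = (0, 0), N = (1, 0), G = (0, 1).
1. H is the centroid of triangle GWN ⇒ H = (1/3, 1/3)
2. S lies on line HN with HS:SN = 5:2 ⇒ S = (17/21, 2/21)
3. T is the midpoint of GS ⇒ T = (17/42, 23/42)
4. X lies on line SN with SX:XN = 2:5 ⇒ X = (127/147, 10/147)
through G parallel to TX: direction (45/98, -47/98); meets TW at Z = (765/1834, 1035/1834)
Z = T + t·(W−T) with t = -4/131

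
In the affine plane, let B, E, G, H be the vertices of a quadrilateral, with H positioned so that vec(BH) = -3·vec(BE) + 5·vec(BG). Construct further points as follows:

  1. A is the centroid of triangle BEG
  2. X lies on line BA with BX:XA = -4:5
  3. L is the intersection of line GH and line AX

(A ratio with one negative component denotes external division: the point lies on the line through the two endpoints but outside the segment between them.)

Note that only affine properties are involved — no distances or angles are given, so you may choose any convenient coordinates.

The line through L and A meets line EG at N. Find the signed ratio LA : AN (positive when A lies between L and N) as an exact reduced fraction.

LA:AN = -4/7

Assign B = (0, 0), E = (1, 0), G = (0, 1), H = (-3, 5) — the answer is frame-independent, so this choice is without loss of generality.
1. A is the centroid of triangle BEG ⇒ A = (1/3, 1/3)
2. X lies on line BA with BX:XA = -4:5 ⇒ X = (-4/3, -4/3)
3. L is the intersection of line GH and line AX ⇒ L = (3/7, 3/7)
line LA meets EG at N = (1/2, 1/2)
A = L + t·(N−L) with t = -4/3, so LA:AN = -4/3:7/3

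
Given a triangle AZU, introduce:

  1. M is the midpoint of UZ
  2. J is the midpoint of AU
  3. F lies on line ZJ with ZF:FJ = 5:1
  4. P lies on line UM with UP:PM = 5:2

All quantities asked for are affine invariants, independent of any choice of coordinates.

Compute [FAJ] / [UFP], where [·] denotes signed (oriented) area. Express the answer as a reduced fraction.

Work in coordinates with A = (0, 0), Z = (1, 0), U = (0, 1).
1. M is the midpoint of UZ ⇒ M = (1/2, 1/2)
2. J is the midpoint of AU ⇒ J = (0, 1/2)
3. F lies on line ZJ with ZF:FJ = 5:1 ⇒ F = (1/6, 5/12)
4. P lies on line UM with UP:PM = 5:2 ⇒ P = (5/14, 9/14)
2·[FAJ] = -1/12, 2·[UFP] = 25/168
[FAJ]:[UFP] = -1/12:25/168 = -14/25

[FAJ]:[UFP] = -14/25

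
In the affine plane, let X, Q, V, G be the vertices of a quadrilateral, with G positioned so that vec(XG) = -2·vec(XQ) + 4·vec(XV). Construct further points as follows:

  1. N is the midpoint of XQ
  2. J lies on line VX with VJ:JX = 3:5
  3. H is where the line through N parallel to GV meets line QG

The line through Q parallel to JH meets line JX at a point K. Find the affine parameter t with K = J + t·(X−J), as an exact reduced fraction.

Choose coordinates X = (0, 0), Q = (1, 0), V = (0, 1), G = (-2, 4).
1. N is the midpoint of XQ ⇒ N = (1/2, 0)
2. J lies on line VX with VJ:JX = 3:5 ⇒ J = (0, 5/8)
3. H is where the line through N parallel to GV meets line QG ⇒ H = (-7/2, 6)
through Q parallel to JH: direction (-7/2, 43/8); meets JX at K = (0, 43/28)
K = J + t·(X−J) with t = -51/35

t = -51/35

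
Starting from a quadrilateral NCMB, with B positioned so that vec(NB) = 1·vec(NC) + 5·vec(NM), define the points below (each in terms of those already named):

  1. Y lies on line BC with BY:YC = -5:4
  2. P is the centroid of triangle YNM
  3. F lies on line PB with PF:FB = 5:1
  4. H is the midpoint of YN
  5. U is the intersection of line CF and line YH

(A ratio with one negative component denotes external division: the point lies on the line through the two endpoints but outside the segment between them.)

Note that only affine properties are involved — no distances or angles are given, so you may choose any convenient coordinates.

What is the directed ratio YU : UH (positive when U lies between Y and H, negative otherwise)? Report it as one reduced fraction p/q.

YU:UH = -5/6

Work in coordinates with N = (0, 0), C = (1, 0), M = (0, 1), B = (1, 5).
1. Y lies on line BC with BY:YC = -5:4 ⇒ Y = (1, -20)
2. P is the centroid of triangle YNM ⇒ P = (1/3, -19/3)
3. F lies on line PB with PF:FB = 5:1 ⇒ F = (8/9, 28/9)
4. H is the midpoint of YN ⇒ H = (1/2, -10)
5. U is the intersection of line CF and line YH ⇒ U = (7/2, -70)
U = Y + t·(H−Y) with t = -5, so YU:UH = t:(1−t) = -5:6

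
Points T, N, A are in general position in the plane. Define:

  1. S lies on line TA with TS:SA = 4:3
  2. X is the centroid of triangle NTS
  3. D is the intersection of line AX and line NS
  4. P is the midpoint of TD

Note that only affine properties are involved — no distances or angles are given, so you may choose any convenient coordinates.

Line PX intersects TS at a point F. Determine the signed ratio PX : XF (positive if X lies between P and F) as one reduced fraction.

Choose coordinates T = (0, 0), N = (1, 0), A = (0, 1).
1. S lies on line TA with TS:SA = 4:3 ⇒ S = (0, 4/7)
2. X is the centroid of triangle NTS ⇒ X = (1/3, 4/21)
3. D is the intersection of line AX and line NS ⇒ D = (3/13, 40/91)
4. P is the midpoint of TD ⇒ P = (3/26, 20/91)
line PX meets TS at F = (0, 4/17)
X = P + t·(F−P) with t = -17/9, so PX:XF = -17/9:26/9

PX:XF = -17/26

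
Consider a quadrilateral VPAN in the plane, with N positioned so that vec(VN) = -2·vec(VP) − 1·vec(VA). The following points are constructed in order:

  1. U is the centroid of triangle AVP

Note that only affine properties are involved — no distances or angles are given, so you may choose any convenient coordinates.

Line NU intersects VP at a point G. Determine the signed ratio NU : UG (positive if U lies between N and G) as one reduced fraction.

Choose coordinates V = (0, 0), P = (1, 0), A = (0, 1), N = (-2, -1).
1. U is the centroid of triangle AVP ⇒ U = (1/3, 1/3)
line NU meets VP at G = (-1/4, 0)
U = N + t·(G−N) with t = 4/3, so NU:UG = 4/3:-1/3

NU:UG = -4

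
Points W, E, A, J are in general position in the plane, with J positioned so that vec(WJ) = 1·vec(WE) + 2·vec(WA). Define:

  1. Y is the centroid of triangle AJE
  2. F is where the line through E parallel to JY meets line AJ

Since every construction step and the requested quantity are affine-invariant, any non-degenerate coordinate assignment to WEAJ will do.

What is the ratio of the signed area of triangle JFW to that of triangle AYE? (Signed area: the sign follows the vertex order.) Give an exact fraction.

Assign W = (0, 0), E = (1, 0), A = (0, 1), J = (1, 2) — the answer is frame-independent, so this choice is without loss of generality.
1. Y is the centroid of triangle AJE ⇒ Y = (2/3, 1)
2. F is where the line through E parallel to JY meets line AJ ⇒ F = (2, 3)
2·[JFW] = -1, 2·[AYE] = -2/3
[JFW]:[AYE] = -1:-2/3 = 3/2

[JFW]:[AYE] = 3/2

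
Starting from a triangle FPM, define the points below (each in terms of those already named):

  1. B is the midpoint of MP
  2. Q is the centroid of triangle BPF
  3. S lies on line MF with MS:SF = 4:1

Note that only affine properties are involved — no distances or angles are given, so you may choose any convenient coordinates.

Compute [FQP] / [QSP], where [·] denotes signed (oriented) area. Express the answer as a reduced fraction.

Work in coordinates with F = (0, 0), P = (1, 0), M = (0, 1).
1. B is the midpoint of MP ⇒ B = (1/2, 1/2)
2. Q is the centroid of triangle BPF ⇒ Q = (1/2, 1/6)
3. S lies on line MF with MS:SF = 4:1 ⇒ S = (0, 1/5)
2·[FQP] = -1/6, 2·[QSP] = 1/15
[FQP]:[QSP] = -1/6:1/15 = -5/2

[FQP]:[QSP] = -5/2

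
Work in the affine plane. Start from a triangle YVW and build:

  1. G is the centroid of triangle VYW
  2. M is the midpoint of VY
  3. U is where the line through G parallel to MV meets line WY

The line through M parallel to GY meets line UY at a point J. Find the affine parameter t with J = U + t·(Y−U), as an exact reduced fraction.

Assign Y = (0, 0), V = (1, 0), W = (0, 1) — the answer is frame-independent, so this choice is without loss of generality.
1. G is the centroid of triangle VYW ⇒ G = (1/3, 1/3)
2. M is the midpoint of VY ⇒ M = (1/2, 0)
3. U is where the line through G parallel to MV meets line WY ⇒ U = (0, 1/3)
through M parallel to GY: direction (-1/3, -1/3); meets UY at J = (0, -1/2)
J = U + t·(Y−U) with t = 5/2

t = 5/2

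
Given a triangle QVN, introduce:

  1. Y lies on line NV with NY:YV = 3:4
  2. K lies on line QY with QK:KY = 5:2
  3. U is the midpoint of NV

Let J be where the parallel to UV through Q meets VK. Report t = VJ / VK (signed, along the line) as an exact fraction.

Work in coordinates with Q = (0, 0), V = (1, 0), N = (0, 1).
1. Y lies on line NV with NY:YV = 3:4 ⇒ Y = (3/7, 4/7)
2. K lies on line QY with QK:KY = 5:2 ⇒ K = (15/49, 20/49)
3. U is the midpoint of NV ⇒ U = (1/2, 1/2)
through Q parallel to UV: direction (1/2, -1/2); meets VK at J = (-10/7, 10/7)
J = V + t·(K−V) with t = 7/2

t = 7/2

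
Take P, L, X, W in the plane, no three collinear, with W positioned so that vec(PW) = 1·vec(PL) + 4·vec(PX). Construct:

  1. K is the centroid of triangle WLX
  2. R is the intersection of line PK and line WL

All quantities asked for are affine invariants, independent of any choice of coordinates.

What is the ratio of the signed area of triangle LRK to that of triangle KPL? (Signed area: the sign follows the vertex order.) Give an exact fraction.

[LRK]:[KPL] = 1/2

Set P = (0, 0), L = (1, 0), X = (0, 1), W = (1, 4); any affine frame gives the same invariant.
1. K is the centroid of triangle WLX ⇒ K = (2/3, 5/3)
2. R is the intersection of line PK and line WL ⇒ R = (1, 5/2)
2·[LRK] = 5/6, 2·[KPL] = 5/3
[LRK]:[KPL] = 5/6:5/3 = 1/2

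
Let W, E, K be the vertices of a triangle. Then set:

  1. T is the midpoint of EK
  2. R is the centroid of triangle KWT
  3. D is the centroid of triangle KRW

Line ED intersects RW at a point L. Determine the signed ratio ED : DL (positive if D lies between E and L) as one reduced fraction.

ED:DL = -10

Choose coordinates W = (0, 0), E = (1, 0), K = (0, 1).
1. T is the midpoint of EK ⇒ T = (1/2, 1/2)
2. R is the centroid of triangle KWT ⇒ R = (1/6, 1/2)
3. D is the centroid of triangle KRW ⇒ D = (1/18, 1/2)
line ED meets RW at L = (3/20, 9/20)
D = E + t·(L−E) with t = 10/9, so ED:DL = 10/9:-1/9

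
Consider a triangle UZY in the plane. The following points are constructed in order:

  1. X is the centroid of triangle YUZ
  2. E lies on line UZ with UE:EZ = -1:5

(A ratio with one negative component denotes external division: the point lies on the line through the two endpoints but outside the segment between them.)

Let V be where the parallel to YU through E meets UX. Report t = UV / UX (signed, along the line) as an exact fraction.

t = -3/4

Set U = (0, 0), Z = (1, 0), Y = (0, 1); any affine frame gives the same invariant.
1. X is the centroid of triangle YUZ ⇒ X = (1/3, 1/3)
2. E lies on line UZ with UE:EZ = -1:5 ⇒ E = (-1/4, 0)
through E parallel to YU: direction (0, -1); meets UX at V = (-1/4, -1/4)
V = U + t·(X−U) with t = -3/4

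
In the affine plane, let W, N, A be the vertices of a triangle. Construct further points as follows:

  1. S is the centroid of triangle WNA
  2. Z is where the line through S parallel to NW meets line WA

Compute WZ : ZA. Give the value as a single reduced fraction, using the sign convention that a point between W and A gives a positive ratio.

WZ:ZA = 1/2

Set W = (0, 0), N = (1, 0), A = (0, 1); any affine frame gives the same invariant.
1. S is the centroid of triangle WNA ⇒ S = (1/3, 1/3)
2. Z is where the line through S parallel to NW meets line WA ⇒ Z = (0, 1/3)
Z = W + t·(A−W) with t = 1/3, so WZ:ZA = t:(1−t) = 1/3:2/3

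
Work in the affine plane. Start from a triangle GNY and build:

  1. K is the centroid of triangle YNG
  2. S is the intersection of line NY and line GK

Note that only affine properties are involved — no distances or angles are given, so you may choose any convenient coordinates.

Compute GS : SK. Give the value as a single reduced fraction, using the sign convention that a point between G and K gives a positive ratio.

GS:SK = -3

Assign G = (0, 0), N = (1, 0), Y = (0, 1) — the answer is frame-independent, so this choice is without loss of generality.
1. K is the centroid of triangle YNG ⇒ K = (1/3, 1/3)
2. S is the intersection of line NY and line GK ⇒ S = (1/2, 1/2)
S = G + t·(K−G) with t = 3/2, so GS:SK = t:(1−t) = 3/2:-1/2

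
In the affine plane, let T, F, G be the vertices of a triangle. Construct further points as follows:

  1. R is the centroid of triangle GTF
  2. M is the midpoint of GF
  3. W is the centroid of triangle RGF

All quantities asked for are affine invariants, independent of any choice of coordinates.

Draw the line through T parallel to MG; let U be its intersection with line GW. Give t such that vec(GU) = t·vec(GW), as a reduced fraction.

t = 9

Set T = (0, 0), F = (1, 0), G = (0, 1); any affine frame gives the same invariant.
1. R is the centroid of triangle GTF ⇒ R = (1/3, 1/3)
2. M is the midpoint of GF ⇒ M = (1/2, 1/2)
3. W is the centroid of triangle RGF ⇒ W = (4/9, 4/9)
through T parallel to MG: direction (-1/2, 1/2); meets GW at U = (4, -4)
U = G + t·(W−G) with t = 9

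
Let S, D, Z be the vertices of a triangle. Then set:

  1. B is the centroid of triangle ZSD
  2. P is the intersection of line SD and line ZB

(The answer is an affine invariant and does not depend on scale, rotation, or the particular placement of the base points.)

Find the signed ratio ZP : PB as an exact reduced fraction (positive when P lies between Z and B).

Work in coordinates with S = (0, 0), D = (1, 0), Z = (0, 1).
1. B is the centroid of triangle ZSD ⇒ B = (1/3, 1/3)
2. P is the intersection of line SD and line ZB ⇒ P = (1/2, 0)
P = Z + t·(B−Z) with t = 3/2, so ZP:PB = t:(1−t) = 3/2:-1/2

ZP:PB = -3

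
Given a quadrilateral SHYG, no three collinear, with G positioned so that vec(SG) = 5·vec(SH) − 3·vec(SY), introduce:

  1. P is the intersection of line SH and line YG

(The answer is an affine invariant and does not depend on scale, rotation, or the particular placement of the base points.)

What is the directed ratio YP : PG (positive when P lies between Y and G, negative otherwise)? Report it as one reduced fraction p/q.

Assign S = (0, 0), H = (1, 0), Y = (0, 1), G = (5, -3) — the answer is frame-independent, so this choice is without loss of generality.
1. P is the intersection of line SH and line YG ⇒ P = (5/4, 0)
P = Y + t·(G−Y) with t = 1/4, so YP:PG = t:(1−t) = 1/4:3/4

YP:PG = 1/3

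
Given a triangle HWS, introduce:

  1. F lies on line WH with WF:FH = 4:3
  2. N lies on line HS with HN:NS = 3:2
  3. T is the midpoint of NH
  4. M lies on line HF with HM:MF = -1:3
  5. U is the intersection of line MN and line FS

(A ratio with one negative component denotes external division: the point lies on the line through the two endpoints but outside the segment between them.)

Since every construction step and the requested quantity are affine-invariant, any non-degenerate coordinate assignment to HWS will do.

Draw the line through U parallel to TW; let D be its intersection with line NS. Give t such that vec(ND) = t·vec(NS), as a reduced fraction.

Set H = (0, 0), W = (1, 0), S = (0, 1); any affine frame gives the same invariant.
1. F lies on line WH with WF:FH = 4:3 ⇒ F = (3/7, 0)
2. N lies on line HS with HN:NS = 3:2 ⇒ N = (0, 3/5)
3. T is the midpoint of NH ⇒ T = (0, 3/10)
4. M lies on line HF with HM:MF = -1:3 ⇒ M = (-3/14, 0)
5. U is the intersection of line MN and line FS ⇒ U = (6/77, 9/11)
through U parallel to TW: direction (1, -3/10); meets NS at D = (0, 324/385)
D = N + t·(S−N) with t = 93/154

t = 93/154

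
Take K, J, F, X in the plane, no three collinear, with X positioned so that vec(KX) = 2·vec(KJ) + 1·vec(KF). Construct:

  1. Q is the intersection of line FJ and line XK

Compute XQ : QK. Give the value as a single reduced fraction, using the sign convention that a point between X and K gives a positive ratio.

Assign K = (0, 0), J = (1, 0), F = (0, 1), X = (2, 1) — the answer is frame-independent, so this choice is without loss of generality.
1. Q is the intersection of line FJ and line XK ⇒ Q = (2/3, 1/3)
Q = X + t·(K−X) with t = 2/3, so XQ:QK = t:(1−t) = 2/3:1/3

XQ:QK = 2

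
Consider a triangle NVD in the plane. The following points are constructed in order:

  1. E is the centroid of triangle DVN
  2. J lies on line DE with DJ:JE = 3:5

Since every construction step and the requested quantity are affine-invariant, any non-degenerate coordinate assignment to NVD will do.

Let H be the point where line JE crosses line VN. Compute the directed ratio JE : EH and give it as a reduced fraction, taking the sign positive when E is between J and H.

Assign N = (0, 0), V = (1, 0), D = (0, 1) — the answer is frame-independent, so this choice is without loss of generality.
1. E is the centroid of triangle DVN ⇒ E = (1/3, 1/3)
2. J lies on line DE with DJ:JE = 3:5 ⇒ J = (1/8, 3/4)
line JE meets VN at H = (1/2, 0)
E = J + t·(H−J) with t = 5/9, so JE:EH = 5/9:4/9

JE:EH = 5/4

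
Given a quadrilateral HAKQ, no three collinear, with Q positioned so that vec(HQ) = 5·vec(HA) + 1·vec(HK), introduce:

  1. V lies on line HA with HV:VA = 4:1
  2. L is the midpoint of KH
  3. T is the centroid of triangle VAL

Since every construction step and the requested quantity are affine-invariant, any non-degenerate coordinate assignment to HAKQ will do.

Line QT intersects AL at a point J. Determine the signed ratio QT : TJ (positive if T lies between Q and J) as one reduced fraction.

Choose coordinates H = (0, 0), A = (1, 0), K = (0, 1), Q = (5, 1).
1. V lies on line HA with HV:VA = 4:1 ⇒ V = (4/5, 0)
2. L is the midpoint of KH ⇒ L = (0, 1/2)
3. T is the centroid of triangle VAL ⇒ T = (3/5, 1/6)
line QT meets AL at J = (59/91, 16/91)
T = Q + t·(J−Q) with t = 91/90, so QT:TJ = 91/90:-1/90

QT:TJ = -91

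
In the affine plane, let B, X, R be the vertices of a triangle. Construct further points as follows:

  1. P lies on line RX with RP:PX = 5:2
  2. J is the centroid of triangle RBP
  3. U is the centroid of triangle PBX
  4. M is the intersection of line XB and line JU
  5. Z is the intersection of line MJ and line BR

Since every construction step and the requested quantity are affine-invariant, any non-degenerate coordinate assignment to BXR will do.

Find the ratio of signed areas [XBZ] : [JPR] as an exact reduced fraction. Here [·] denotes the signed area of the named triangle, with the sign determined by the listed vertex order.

Choose coordinates B = (0, 0), X = (1, 0), R = (0, 1).
1. P lies on line RX with RP:PX = 5:2 ⇒ P = (5/7, 2/7)
2. J is the centroid of triangle RBP ⇒ J = (5/21, 3/7)
3. U is the centroid of triangle PBX ⇒ U = (4/7, 2/21)
4. M is the intersection of line XB and line JU ⇒ M = (2/3, 0)
5. Z is the intersection of line MJ and line BR ⇒ Z = (0, 2/3)
2·[XBZ] = -2/3, 2·[JPR] = 5/21
[XBZ]:[JPR] = -2/3:5/21 = -14/5

[XBZ]:[JPR] = -14/5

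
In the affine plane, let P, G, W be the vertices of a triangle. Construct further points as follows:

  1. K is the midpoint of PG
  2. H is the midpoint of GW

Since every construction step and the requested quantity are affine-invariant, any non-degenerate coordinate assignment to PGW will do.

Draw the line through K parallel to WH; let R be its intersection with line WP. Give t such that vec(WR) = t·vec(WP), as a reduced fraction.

t = 1/2

Work in coordinates with P = (0, 0), G = (1, 0), W = (0, 1).
1. K is the midpoint of PG ⇒ K = (1/2, 0)
2. H is the midpoint of GW ⇒ H = (1/2, 1/2)
through K parallel to WH: direction (1/2, -1/2); meets WP at R = (0, 1/2)
R = W + t·(P−W) with t = 1/2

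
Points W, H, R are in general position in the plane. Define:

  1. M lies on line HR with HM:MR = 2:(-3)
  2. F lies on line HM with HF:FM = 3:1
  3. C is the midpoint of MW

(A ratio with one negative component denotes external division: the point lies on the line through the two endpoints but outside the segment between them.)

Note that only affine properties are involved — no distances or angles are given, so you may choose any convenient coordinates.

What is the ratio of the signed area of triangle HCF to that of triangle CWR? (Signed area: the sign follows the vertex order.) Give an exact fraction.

Work in coordinates with W = (0, 0), H = (1, 0), R = (0, 1).
1. M lies on line HR with HM:MR = 2:(-3) ⇒ M = (3, -2)
2. F lies on line HM with HF:FM = 3:1 ⇒ F = (5/2, -3/2)
3. C is the midpoint of MW ⇒ C = (3/2, -1)
2·[HCF] = 3/4, 2·[CWR] = -3/2
[HCF]:[CWR] = 3/4:-3/2 = -1/2

[HCF]:[CWR] = -1/2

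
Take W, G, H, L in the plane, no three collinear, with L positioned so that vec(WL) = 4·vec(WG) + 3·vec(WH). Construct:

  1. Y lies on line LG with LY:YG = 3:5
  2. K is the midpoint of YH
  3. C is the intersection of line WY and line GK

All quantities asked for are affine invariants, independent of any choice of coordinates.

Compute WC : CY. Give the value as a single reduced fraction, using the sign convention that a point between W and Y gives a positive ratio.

Choose coordinates W = (0, 0), G = (1, 0), H = (0, 1), L = (4, 3).
1. Y lies on line LG with LY:YG = 3:5 ⇒ Y = (23/8, 15/8)
2. K is the midpoint of YH ⇒ K = (23/16, 23/16)
3. C is the intersection of line WY and line GK ⇒ C = (529/424, 345/424)
C = W + t·(Y−W) with t = 23/53, so WC:CY = t:(1−t) = 23/53:30/53

WC:CY = 23/30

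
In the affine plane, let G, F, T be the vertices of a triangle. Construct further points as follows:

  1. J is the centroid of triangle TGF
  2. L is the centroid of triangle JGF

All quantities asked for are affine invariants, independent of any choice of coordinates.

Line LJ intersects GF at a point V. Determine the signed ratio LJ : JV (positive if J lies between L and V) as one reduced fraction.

LJ:JV = -2/3

Assign G = (0, 0), F = (1, 0), T = (0, 1) — the answer is frame-independent, so this choice is without loss of generality.
1. J is the centroid of triangle TGF ⇒ J = (1/3, 1/3)
2. L is the centroid of triangle JGF ⇒ L = (4/9, 1/9)
line LJ meets GF at V = (1/2, 0)
J = L + t·(V−L) with t = -2, so LJ:JV = -2:3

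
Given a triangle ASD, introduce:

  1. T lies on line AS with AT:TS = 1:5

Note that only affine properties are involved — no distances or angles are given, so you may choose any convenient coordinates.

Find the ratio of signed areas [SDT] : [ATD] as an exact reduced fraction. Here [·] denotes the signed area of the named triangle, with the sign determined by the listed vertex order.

[SDT]:[ATD] = 5

Work in coordinates with A = (0, 0), S = (1, 0), D = (0, 1).
1. T lies on line AS with AT:TS = 1:5 ⇒ T = (1/6, 0)
2·[SDT] = 5/6, 2·[ATD] = 1/6
[SDT]:[ATD] = 5/6:1/6 = 5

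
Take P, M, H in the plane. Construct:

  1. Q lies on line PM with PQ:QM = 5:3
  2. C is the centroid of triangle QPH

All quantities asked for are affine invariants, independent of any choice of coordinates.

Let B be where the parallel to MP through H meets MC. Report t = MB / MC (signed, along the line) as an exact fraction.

t = 3

Choose coordinates P = (0, 0), M = (1, 0), H = (0, 1).
1. Q lies on line PM with PQ:QM = 5:3 ⇒ Q = (5/8, 0)
2. C is the centroid of triangle QPH ⇒ C = (5/24, 1/3)
through H parallel to MP: direction (-1, 0); meets MC at B = (-11/8, 1)
B = M + t·(C−M) with t = 3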